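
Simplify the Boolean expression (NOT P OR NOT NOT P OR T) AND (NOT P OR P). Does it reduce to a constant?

(NOT P OR NOT NOT P OR T) AND (NOT P OR P)
= (NOT P OR P OR T) AND (NOT P OR P)   [double negation]
= NOT P OR P   [absorption]
= TRUE   [complement]

TRUE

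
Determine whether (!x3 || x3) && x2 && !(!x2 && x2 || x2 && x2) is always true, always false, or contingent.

always false

(!x3 || x3) && x2 && !(!x2 && x2 || x2 && x2)
= (!x3 || x3) && x2 && !x2   (distribution)
= x2 && !x2   (complement / identity)
= false   (complement)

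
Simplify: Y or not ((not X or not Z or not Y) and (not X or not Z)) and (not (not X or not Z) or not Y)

Y or X and Z

Y or not ((not X or not Z or not Y) and (not X or not Z)) and (not (not X or not Z) or not Y)
= Y or not (not X or not Z) and (not (not X or not Z) or not Y)
= Y or not (not X or not Z)
= Y or X and Z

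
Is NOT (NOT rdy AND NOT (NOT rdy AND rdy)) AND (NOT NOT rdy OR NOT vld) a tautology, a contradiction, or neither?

NOT (NOT rdy AND NOT (NOT rdy AND rdy)) AND (NOT NOT rdy OR NOT vld)
= (rdy OR NOT rdy AND rdy) AND (NOT NOT rdy OR NOT vld)   (De Morgan)
= (rdy OR NOT rdy AND rdy) AND (rdy OR NOT vld)   (double negation)
= rdy AND (rdy OR NOT vld)   (complement / identity)
= rdy   (absorption)
This depends on rdy, so it is not a constant.

neither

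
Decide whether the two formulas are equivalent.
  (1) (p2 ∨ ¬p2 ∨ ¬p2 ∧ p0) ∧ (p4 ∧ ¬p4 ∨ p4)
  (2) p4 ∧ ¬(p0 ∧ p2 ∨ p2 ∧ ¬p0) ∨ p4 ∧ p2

Yes

E1: (p2 ∨ ¬p2 ∨ ¬p2 ∧ p0) ∧ (p4 ∧ ¬p4 ∨ p4)
    = (p2 ∨ ¬p2) ∧ (p4 ∧ ¬p4 ∨ p4)   [absorption]
    = (p2 ∨ ¬p2) ∧ p4   [complement / identity]
    = p4   [complement / identity]
E2: p4 ∧ ¬(p0 ∧ p2 ∨ p2 ∧ ¬p0) ∨ p4 ∧ p2
    = p4 ∧ ¬p2 ∨ p4 ∧ p2   [distribution]
    = p4   [distribution]
Both reduce to p4, so they are equivalent.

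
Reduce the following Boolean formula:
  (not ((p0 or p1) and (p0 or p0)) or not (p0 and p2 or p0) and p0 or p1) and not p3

(not ((p0 or p1) and (p0 or p0)) or not (p0 and p2 or p0) and p0 or p1) and not p3
= (not ((p0 or p1) and p0) or not (p0 and p2 or p0) and p0 or p1) and not p3   — idempotence
= (not ((p0 or p1) and p0) or not p0 and p0 or p1) and not p3   — absorption
= (not p0 or not p0 and p0 or p1) and not p3   — absorption
= (not p0 or p1) and not p3   — complement / identity

(not p0 or p1) and not p3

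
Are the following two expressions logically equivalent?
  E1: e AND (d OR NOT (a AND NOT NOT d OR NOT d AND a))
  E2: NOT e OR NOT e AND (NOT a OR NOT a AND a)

E1: e AND (d OR NOT (a AND NOT NOT d OR NOT d AND a))
    = e AND (d OR NOT (a AND (NOT NOT d OR NOT d)))   (distribution)
    = e AND (d OR NOT (a AND (d OR NOT d)))   (double negation)
    = e AND (d OR NOT a)   (complement / identity)
E2: NOT e OR NOT e AND (NOT a OR NOT a AND a)
    = NOT e OR NOT e AND NOT a   (complement / identity)
    = NOT e   (absorption)
These differ: at a=1, d=1, e=0, E1 = 0 but E2 = 1.

No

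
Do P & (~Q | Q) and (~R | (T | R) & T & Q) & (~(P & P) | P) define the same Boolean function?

No

E1: P & (~Q | Q)
    = P   [complement / identity]
E2: (~R | (T | R) & T & Q) & (~(P & P) | P)
    = (~R | (T | R) & T & Q) & (~P | P)   [idempotence]
    = (~R | T & Q) & (~P | P)   [absorption]
    = ~R | T & Q   [complement / identity]
These differ: at P=0, Q=0, R=0, T=0, E1 = 0 but E2 = 1.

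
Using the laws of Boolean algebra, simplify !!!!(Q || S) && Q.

Q

!!!!(Q || S) && Q
= !!(Q || S) && Q   — double negation
= (Q || S) && Q   — double negation
= Q   — absorption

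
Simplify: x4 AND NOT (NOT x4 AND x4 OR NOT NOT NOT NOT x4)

FALSE

x4 AND NOT (NOT x4 AND x4 OR NOT NOT NOT NOT x4)
= x4 AND NOT (NOT x4 AND x4 OR NOT NOT x4)   — double negation
= x4 AND NOT NOT NOT x4   — complement / identity
= x4 AND NOT x4   — double negation
= FALSE   — complement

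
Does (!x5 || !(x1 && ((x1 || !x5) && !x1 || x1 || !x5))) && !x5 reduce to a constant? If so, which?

no

(!x5 || !(x1 && ((x1 || !x5) && !x1 || x1 || !x5))) && !x5
= (!x5 || !(x1 && (x1 || !x5))) && !x5   (absorption)
= (!x5 || !x1) && !x5   (absorption)
= !x5   (absorption)
This depends on x5, so it is not a constant.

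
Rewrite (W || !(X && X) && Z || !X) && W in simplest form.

(W || !(X && X) && Z || !X) && W
= (W || !X && Z || !X) && W   [idempotence]
= (W || !X) && W   [absorption]
= W   [absorption]

W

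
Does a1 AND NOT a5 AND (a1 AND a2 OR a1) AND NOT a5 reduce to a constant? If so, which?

a1 AND NOT a5 AND (a1 AND a2 OR a1) AND NOT a5
= a1 AND NOT a5 AND a1 AND NOT a5   — absorption
= a1 AND NOT a5   — idempotence
This depends on a1, a5, so it is not a constant.

no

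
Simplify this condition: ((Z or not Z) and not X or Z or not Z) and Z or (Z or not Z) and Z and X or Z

((Z or not Z) and not X or Z or not Z) and Z or (Z or not Z) and Z and X or Z
= (Z or not Z) and Z or (Z or not Z) and Z and X or Z   [absorption]
= (Z or not Z) and Z or Z   [absorption]
= Z or Z   [complement / identity]
= Z   [idempotence]

Z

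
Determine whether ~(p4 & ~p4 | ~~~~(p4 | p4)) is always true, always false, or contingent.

~(p4 & ~p4 | ~~~~(p4 | p4))
= ~~~~~(p4 | p4)   [complement / identity]
= ~~~(p4 | p4)   [double negation]
= ~~~p4   [idempotence]
= ~p4   [double negation]
This depends on p4, so it is not a constant.

contingent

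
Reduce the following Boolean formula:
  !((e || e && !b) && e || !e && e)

!((e || e && !b) && e || !e && e)
= !(e && e || !e && e)
= !e

!e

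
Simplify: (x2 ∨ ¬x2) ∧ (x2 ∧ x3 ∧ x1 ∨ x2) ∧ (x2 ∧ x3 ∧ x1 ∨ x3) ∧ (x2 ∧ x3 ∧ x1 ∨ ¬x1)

(x2 ∨ ¬x2) ∧ (x2 ∧ x3 ∧ x1 ∨ x2) ∧ (x2 ∧ x3 ∧ x1 ∨ x3) ∧ (x2 ∧ x3 ∧ x1 ∨ ¬x1)
= (x2 ∧ x3 ∧ x1 ∨ x2) ∧ (x2 ∧ x3 ∧ x1 ∨ x3) ∧ (x2 ∧ x3 ∧ x1 ∨ ¬x1)   — complement / identity
= (x2 ∧ x3 ∨ x2 ∧ x3 ∧ x1) ∧ (x2 ∧ x3 ∧ x1 ∨ ¬x1)   — distribution
= x2 ∧ x3 ∧ x1 ∨ x2 ∧ x3 ∧ ¬x1   — distribution
= x2 ∧ x3   — distribution

x2 ∧ x3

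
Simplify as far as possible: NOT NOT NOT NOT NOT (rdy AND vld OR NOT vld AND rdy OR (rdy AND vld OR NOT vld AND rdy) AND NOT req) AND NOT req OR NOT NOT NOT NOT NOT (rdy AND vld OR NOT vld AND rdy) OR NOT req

NOT rdy OR NOT req

NOT NOT NOT NOT NOT (rdy AND vld OR NOT vld AND rdy OR (rdy AND vld OR NOT vld AND rdy) AND NOT req) AND NOT req OR NOT NOT NOT NOT NOT (rdy AND vld OR NOT vld AND rdy) OR NOT req
= NOT NOT NOT NOT NOT (rdy AND vld OR NOT vld AND rdy) AND NOT req OR NOT NOT NOT NOT NOT (rdy AND vld OR NOT vld AND rdy) OR NOT req
= NOT NOT NOT NOT NOT (rdy AND vld OR NOT vld AND rdy) OR NOT req
= NOT NOT NOT NOT NOT rdy OR NOT req
= NOT NOT NOT rdy OR NOT req
= NOT rdy OR NOT req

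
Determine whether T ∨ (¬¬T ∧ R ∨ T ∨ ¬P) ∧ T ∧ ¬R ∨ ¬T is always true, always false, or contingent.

always true

T ∨ (¬¬T ∧ R ∨ T ∨ ¬P) ∧ T ∧ ¬R ∨ ¬T
= T ∨ (T ∧ R ∨ T ∨ ¬P) ∧ T ∧ ¬R ∨ ¬T
= T ∨ (T ∨ ¬P) ∧ T ∧ ¬R ∨ ¬T
= T ∨ T ∧ ¬R ∨ ¬T
= T ∨ ¬T
= True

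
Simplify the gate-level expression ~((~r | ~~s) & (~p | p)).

r & ~s

~((~r | ~~s) & (~p | p))
= ~(~r | ~~s)   [complement / identity]
= r & ~s   [De Morgan]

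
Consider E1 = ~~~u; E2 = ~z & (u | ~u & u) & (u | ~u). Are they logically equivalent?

E1: ~~~u
    = ~u   (double negation)
E2: ~z & (u | ~u & u) & (u | ~u)
    = ~z & (u | ~u & u)   (complement / identity)
    = ~z & u   (complement / identity)
These differ: at u=0, z=0, E1 = 1 but E2 = 0.

No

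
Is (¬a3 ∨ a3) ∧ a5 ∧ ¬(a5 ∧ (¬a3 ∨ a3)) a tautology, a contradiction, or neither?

(¬a3 ∨ a3) ∧ a5 ∧ ¬(a5 ∧ (¬a3 ∨ a3))
= a5 ∧ ¬(a5 ∧ (¬a3 ∨ a3))   (complement / identity)
= a5 ∧ ¬a5   (complement / identity)
= False   (complement)

contradiction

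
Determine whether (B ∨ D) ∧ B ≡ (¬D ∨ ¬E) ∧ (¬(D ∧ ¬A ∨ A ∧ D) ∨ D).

No

E1: (B ∨ D) ∧ B
    = B
E2: (¬D ∨ ¬E) ∧ (¬(D ∧ ¬A ∨ A ∧ D) ∨ D)
    = (¬D ∨ ¬E) ∧ (¬D ∨ D)
    = ¬D ∨ ¬E
These differ: at A=0, B=0, D=1, E=0, E1 = 0 but E2 = 1.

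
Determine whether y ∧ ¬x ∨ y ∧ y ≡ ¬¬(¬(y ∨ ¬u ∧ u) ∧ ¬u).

E1: y ∧ ¬x ∨ y ∧ y
    = y ∧ ¬x ∨ y
    = y
E2: ¬¬(¬(y ∨ ¬u ∧ u) ∧ ¬u)
    = ¬(y ∨ ¬u ∧ u) ∧ ¬u
    = ¬y ∧ ¬u
These differ: at u=0, x=0, y=1, E1 = 1 but E2 = 0.

No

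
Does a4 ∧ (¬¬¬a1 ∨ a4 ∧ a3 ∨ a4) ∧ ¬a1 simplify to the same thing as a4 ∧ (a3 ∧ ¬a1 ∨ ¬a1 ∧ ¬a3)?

E1: a4 ∧ (¬¬¬a1 ∨ a4 ∧ a3 ∨ a4) ∧ ¬a1
    = a4 ∧ (¬¬¬a1 ∨ a4) ∧ ¬a1
    = a4 ∧ (¬a1 ∨ a4) ∧ ¬a1
    = a4 ∧ ¬a1
E2: a4 ∧ (a3 ∧ ¬a1 ∨ ¬a1 ∧ ¬a3)
    = a4 ∧ ¬a1
Both reduce to a4 ∧ ¬a1, so they are equivalent.

Yes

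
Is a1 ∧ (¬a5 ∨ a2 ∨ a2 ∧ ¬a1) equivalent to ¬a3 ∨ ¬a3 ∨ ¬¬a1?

No

E1: a1 ∧ (¬a5 ∨ a2 ∨ a2 ∧ ¬a1)
    = a1 ∧ (¬a5 ∨ a2)   [absorption]
E2: ¬a3 ∨ ¬a3 ∨ ¬¬a1
    = ¬a3 ∨ ¬¬a1   [idempotence]
    = ¬a3 ∨ a1   [double negation]
These differ: at a1=0, a2=0, a3=0, a5=0, E1 = 0 but E2 = 1.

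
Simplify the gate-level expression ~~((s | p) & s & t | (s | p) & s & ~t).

~~((s | p) & s & t | (s | p) & s & ~t)
= ~~((s | p) & s)   — distribution
= ~~s   — absorption
= s   — double negation

s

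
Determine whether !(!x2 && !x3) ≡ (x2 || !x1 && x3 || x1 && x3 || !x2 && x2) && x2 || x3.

Yes

E1: !(!x2 && !x3)
    = x2 || x3   [De Morgan]
E2: (x2 || !x1 && x3 || x1 && x3 || !x2 && x2) && x2 || x3
    = (x2 || x3 || !x2 && x2) && x2 || x3   [distribution]
    = (x2 || x3) && x2 || x3   [complement / identity]
    = x2 || x3   [absorption]
Both reduce to x2 || x3, so they are equivalent.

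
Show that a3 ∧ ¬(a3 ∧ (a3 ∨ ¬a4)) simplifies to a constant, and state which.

a3 ∧ ¬(a3 ∧ (a3 ∨ ¬a4))
= a3 ∧ ¬a3
= False

False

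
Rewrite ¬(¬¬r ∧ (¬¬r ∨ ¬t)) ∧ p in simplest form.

¬r ∧ p

¬(¬¬r ∧ (¬¬r ∨ ¬t)) ∧ p
= ¬¬¬r ∧ p   [absorption]
= ¬r ∧ p   [double negation]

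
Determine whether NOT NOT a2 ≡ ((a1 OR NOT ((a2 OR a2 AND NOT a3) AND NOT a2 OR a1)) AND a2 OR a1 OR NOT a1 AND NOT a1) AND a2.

E1: NOT NOT a2
    = a2   (double negation)
E2: ((a1 OR NOT ((a2 OR a2 AND NOT a3) AND NOT a2 OR a1)) AND a2 OR a1 OR NOT a1 AND NOT a1) AND a2
    = ((a1 OR NOT ((a2 OR a2 AND NOT a3) AND NOT a2 OR a1)) AND a2 OR a1 OR NOT a1) AND a2   (idempotence)
    = ((a1 OR NOT (a2 AND NOT a2 OR a1)) AND a2 OR a1 OR NOT a1) AND a2   (absorption)
    = ((a1 OR NOT a1) AND a2 OR a1 OR NOT a1) AND a2   (complement / identity)
    = (a1 OR NOT a1) AND a2   (absorption)
    = a2   (complement / identity)
Both reduce to a2, so they are equivalent.

Yes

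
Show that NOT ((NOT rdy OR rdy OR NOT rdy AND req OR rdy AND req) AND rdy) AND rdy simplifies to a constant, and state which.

NOT ((NOT rdy OR rdy OR NOT rdy AND req OR rdy AND req) AND rdy) AND rdy
= NOT ((NOT rdy OR rdy OR (NOT rdy OR rdy) AND req) AND rdy) AND rdy   — distribution
= NOT ((NOT rdy OR rdy) AND rdy) AND rdy   — absorption
= NOT rdy AND rdy   — complement / identity
= FALSE   — complement

FALSE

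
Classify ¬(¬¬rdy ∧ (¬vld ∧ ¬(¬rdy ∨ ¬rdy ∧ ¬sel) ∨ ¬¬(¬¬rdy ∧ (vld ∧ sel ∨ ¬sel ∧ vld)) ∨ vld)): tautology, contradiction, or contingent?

¬(¬¬rdy ∧ (¬vld ∧ ¬(¬rdy ∨ ¬rdy ∧ ¬sel) ∨ ¬¬(¬¬rdy ∧ (vld ∧ sel ∨ ¬sel ∧ vld)) ∨ vld))
= ¬(¬¬rdy ∧ (¬vld ∧ ¬(¬rdy ∨ ¬rdy ∧ ¬sel) ∨ ¬¬(¬¬rdy ∧ vld) ∨ vld))
= ¬(¬¬rdy ∧ (¬vld ∧ ¬¬rdy ∨ ¬¬(¬¬rdy ∧ vld) ∨ vld))
= ¬(¬¬rdy ∧ (¬vld ∧ ¬¬rdy ∨ ¬¬rdy ∧ vld ∨ vld))
= ¬(¬¬rdy ∧ (¬¬rdy ∨ vld))
= ¬¬¬rdy
= ¬rdy
This depends on rdy, so it is not a constant.

contingent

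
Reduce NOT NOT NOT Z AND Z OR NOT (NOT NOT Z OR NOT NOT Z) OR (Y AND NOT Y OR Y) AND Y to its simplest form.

NOT NOT NOT Z AND Z OR NOT (NOT NOT Z OR NOT NOT Z) OR (Y AND NOT Y OR Y) AND Y
= NOT Z AND Z OR NOT (NOT NOT Z OR NOT NOT Z) OR (Y AND NOT Y OR Y) AND Y   [double negation]
= NOT Z AND Z OR NOT (NOT NOT Z OR NOT NOT Z) OR Y AND Y   [complement / identity]
= NOT Z AND Z OR NOT (NOT NOT Z OR NOT NOT Z) OR Y   [idempotence]
= NOT Z AND Z OR NOT Z AND NOT Z OR Y   [De Morgan]
= NOT Z OR Y   [distribution]

NOT Z OR Y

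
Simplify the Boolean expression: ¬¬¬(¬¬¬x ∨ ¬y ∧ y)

x

¬¬¬(¬¬¬x ∨ ¬y ∧ y)
= ¬¬¬(¬x ∨ ¬y ∧ y)   (double negation)
= ¬(¬x ∨ ¬y ∧ y)   (double negation)
= ¬¬x   (complement / identity)
= x   (double negation)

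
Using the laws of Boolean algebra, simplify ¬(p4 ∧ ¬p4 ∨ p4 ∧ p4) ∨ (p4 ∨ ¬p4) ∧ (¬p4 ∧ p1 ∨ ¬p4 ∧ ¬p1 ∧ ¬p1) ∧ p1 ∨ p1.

¬(p4 ∧ ¬p4 ∨ p4 ∧ p4) ∨ (p4 ∨ ¬p4) ∧ (¬p4 ∧ p1 ∨ ¬p4 ∧ ¬p1 ∧ ¬p1) ∧ p1 ∨ p1
= ¬(p4 ∧ ¬p4 ∨ p4 ∧ p4) ∨ (p4 ∨ ¬p4) ∧ (¬p4 ∧ p1 ∨ ¬p4 ∧ ¬p1) ∧ p1 ∨ p1   — idempotence
= ¬(p4 ∧ ¬p4 ∨ p4 ∧ p4) ∨ (¬p4 ∧ p1 ∨ ¬p4 ∧ ¬p1) ∧ p1 ∨ p1   — complement / identity
= ¬p4 ∨ (¬p4 ∧ p1 ∨ ¬p4 ∧ ¬p1) ∧ p1 ∨ p1   — distribution
= ¬p4 ∨ ¬p4 ∧ p1 ∨ p1   — distribution
= ¬p4 ∨ p1   — absorption

¬p4 ∨ p1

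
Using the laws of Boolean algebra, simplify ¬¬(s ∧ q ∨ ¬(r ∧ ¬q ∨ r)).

¬¬(s ∧ q ∨ ¬(r ∧ ¬q ∨ r))
= s ∧ q ∨ ¬(r ∧ ¬q ∨ r)   (double negation)
= s ∧ q ∨ ¬r   (absorption)

s ∧ q ∨ ¬r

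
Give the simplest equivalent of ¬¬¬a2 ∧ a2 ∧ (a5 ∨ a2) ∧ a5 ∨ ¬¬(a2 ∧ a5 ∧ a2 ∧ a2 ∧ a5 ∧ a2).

a2 ∧ a5

¬¬¬a2 ∧ a2 ∧ (a5 ∨ a2) ∧ a5 ∨ ¬¬(a2 ∧ a5 ∧ a2 ∧ a2 ∧ a5 ∧ a2)
= ¬¬¬a2 ∧ a2 ∧ a5 ∨ ¬¬(a2 ∧ a5 ∧ a2 ∧ a2 ∧ a5 ∧ a2)   (absorption)
= ¬a2 ∧ a2 ∧ a5 ∨ ¬¬(a2 ∧ a5 ∧ a2 ∧ a2 ∧ a5 ∧ a2)   (double negation)
= ¬a2 ∧ a2 ∧ a5 ∨ ¬¬(a2 ∧ a5 ∧ a2)   (idempotence)
= ¬a2 ∧ a2 ∧ a5 ∨ a2 ∧ a5 ∧ a2   (double negation)
= a2 ∧ a5   (distribution)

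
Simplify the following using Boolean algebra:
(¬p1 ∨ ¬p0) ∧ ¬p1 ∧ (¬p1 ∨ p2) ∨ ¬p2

¬p1 ∨ ¬p2

(¬p1 ∨ ¬p0) ∧ ¬p1 ∧ (¬p1 ∨ p2) ∨ ¬p2
= (¬p1 ∨ ¬p0) ∧ ¬p1 ∨ ¬p2   — absorption
= ¬p1 ∨ ¬p2   — absorption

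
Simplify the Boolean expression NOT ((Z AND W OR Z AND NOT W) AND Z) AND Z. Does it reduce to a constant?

NOT ((Z AND W OR Z AND NOT W) AND Z) AND Z
= NOT (Z AND Z) AND Z   (distribution)
= NOT Z AND Z   (idempotence)
= FALSE   (complement)

FALSE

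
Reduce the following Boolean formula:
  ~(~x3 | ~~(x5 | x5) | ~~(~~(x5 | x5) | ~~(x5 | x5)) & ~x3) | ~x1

x3 & ~x5 | ~x1

~(~x3 | ~~(x5 | x5) | ~~(~~(x5 | x5) | ~~(x5 | x5)) & ~x3) | ~x1
= ~(~x3 | ~~(x5 | x5) | (~~(x5 | x5) | ~~(x5 | x5)) & ~x3) | ~x1   (double negation)
= ~(~x3 | ~~(x5 | x5) | ~~(x5 | x5) & ~x3) | ~x1   (idempotence)
= ~(~x3 | ~~(x5 | x5)) | ~x1   (absorption)
= ~(~x3 | ~~x5) | ~x1   (idempotence)
= x3 & ~x5 | ~x1   (De Morgan)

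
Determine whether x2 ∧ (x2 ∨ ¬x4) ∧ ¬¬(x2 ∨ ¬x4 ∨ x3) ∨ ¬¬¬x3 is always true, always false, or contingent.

x2 ∧ (x2 ∨ ¬x4) ∧ ¬¬(x2 ∨ ¬x4 ∨ x3) ∨ ¬¬¬x3
= x2 ∧ (x2 ∨ ¬x4) ∧ (x2 ∨ ¬x4 ∨ x3) ∨ ¬¬¬x3   (double negation)
= x2 ∧ (x2 ∨ ¬x4) ∨ ¬¬¬x3   (absorption)
= x2 ∧ (x2 ∨ ¬x4) ∨ ¬x3   (double negation)
= x2 ∨ ¬x3   (absorption)
This depends on x2, x3, so it is not a constant.

contingent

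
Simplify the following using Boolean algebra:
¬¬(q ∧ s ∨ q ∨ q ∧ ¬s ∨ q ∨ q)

q

¬¬(q ∧ s ∨ q ∨ q ∧ ¬s ∨ q ∨ q)
= ¬¬(q ∧ s ∨ q ∨ q ∨ q)   — absorption
= ¬¬(q ∨ q ∨ q)   — absorption
= ¬¬(q ∨ q)   — idempotence
= q ∨ q   — double negation
= q   — idempotence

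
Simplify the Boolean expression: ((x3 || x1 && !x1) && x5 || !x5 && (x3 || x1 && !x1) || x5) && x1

((x3 || x1 && !x1) && x5 || !x5 && (x3 || x1 && !x1) || x5) && x1
= (x3 || x1 && !x1 || x5) && x1   — distribution
= (x3 || x5) && x1   — complement / identity

(x3 || x5) && x1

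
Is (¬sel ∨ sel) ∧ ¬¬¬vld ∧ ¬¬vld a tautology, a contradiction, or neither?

(¬sel ∨ sel) ∧ ¬¬¬vld ∧ ¬¬vld
= ¬¬¬vld ∧ ¬¬vld   (complement / identity)
= ¬vld ∧ ¬¬vld   (double negation)
= ¬vld ∧ vld   (double negation)
= False   (complement)

contradiction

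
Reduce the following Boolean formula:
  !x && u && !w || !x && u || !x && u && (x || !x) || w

!x && u || w

!x && u && !w || !x && u || !x && u && (x || !x) || w
= !x && u || !x && u && (x || !x) || w   [absorption]
= !x && u || !x && u || w   [complement / identity]
= !x && u || w   [idempotence]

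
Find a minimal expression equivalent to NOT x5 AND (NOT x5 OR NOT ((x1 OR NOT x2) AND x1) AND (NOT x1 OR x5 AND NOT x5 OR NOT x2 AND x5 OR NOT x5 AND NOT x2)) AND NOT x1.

NOT x5 AND NOT x1

NOT x5 AND (NOT x5 OR NOT ((x1 OR NOT x2) AND x1) AND (NOT x1 OR x5 AND NOT x5 OR NOT x2 AND x5 OR NOT x5 AND NOT x2)) AND NOT x1
= NOT x5 AND (NOT x5 OR NOT x1 AND (NOT x1 OR x5 AND NOT x5 OR NOT x2 AND x5 OR NOT x5 AND NOT x2)) AND NOT x1   (absorption)
= NOT x5 AND (NOT x5 OR NOT x1 AND (NOT x1 OR x5 AND NOT x5 OR NOT x2)) AND NOT x1   (distribution)
= NOT x5 AND (NOT x5 OR NOT x1 AND (NOT x1 OR NOT x2)) AND NOT x1   (complement / identity)
= NOT x5 AND (NOT x5 OR NOT x1) AND NOT x1   (absorption)
= NOT x5 AND NOT x1   (absorption)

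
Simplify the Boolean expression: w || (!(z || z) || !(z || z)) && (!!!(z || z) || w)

w || (!(z || z) || !(z || z)) && (!!!(z || z) || w)
= w || !(z || z) && (!!!(z || z) || w)   [idempotence]
= w || !(z || z) && (!(z || z) || w)   [double negation]
= w || !(z || z)   [absorption]
= w || !z   [idempotence]

w || !z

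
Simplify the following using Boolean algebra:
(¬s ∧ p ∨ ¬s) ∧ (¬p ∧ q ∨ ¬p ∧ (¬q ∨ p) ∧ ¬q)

¬s ∧ ¬p

(¬s ∧ p ∨ ¬s) ∧ (¬p ∧ q ∨ ¬p ∧ (¬q ∨ p) ∧ ¬q)
= ¬s ∧ (¬p ∧ q ∨ ¬p ∧ (¬q ∨ p) ∧ ¬q)
= ¬s ∧ (¬p ∧ q ∨ ¬p ∧ ¬q)
= ¬s ∧ ¬p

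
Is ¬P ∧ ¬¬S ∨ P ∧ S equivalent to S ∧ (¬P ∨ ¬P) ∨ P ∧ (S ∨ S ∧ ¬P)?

E1: ¬P ∧ ¬¬S ∨ P ∧ S
    = ¬P ∧ S ∨ P ∧ S   (double negation)
    = S   (distribution)
E2: S ∧ (¬P ∨ ¬P) ∨ P ∧ (S ∨ S ∧ ¬P)
    = S ∧ (¬P ∨ ¬P) ∨ P ∧ S   (absorption)
    = S ∧ ¬P ∨ P ∧ S   (idempotence)
    = S   (distribution)
Both reduce to S, so they are equivalent.

Yes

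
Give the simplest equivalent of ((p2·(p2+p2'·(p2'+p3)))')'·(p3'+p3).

p2

((p2·(p2+p2'·(p2'+p3)))')'·(p3'+p3)
= p2·(p2+p2'·(p2'+p3))·(p3'+p3)
= p2·(p2+p2'·(p2'+p3))
= p2·(p2+p2')
= p2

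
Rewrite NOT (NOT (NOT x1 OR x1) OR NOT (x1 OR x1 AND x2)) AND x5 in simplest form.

x1 AND x5

NOT (NOT (NOT x1 OR x1) OR NOT (x1 OR x1 AND x2)) AND x5
= (NOT x1 OR x1) AND (x1 OR x1 AND x2) AND x5   — De Morgan
= (NOT x1 OR x1) AND x1 AND x5   — absorption
= x1 AND x5   — complement / identity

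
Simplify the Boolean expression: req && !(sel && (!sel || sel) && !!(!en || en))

req && !sel

req && !(sel && (!sel || sel) && !!(!en || en))
= req && !(sel && (!sel || sel) && (!en || en))   [double negation]
= req && !(sel && (!sel || sel))   [complement / identity]
= req && !sel   [complement / identity]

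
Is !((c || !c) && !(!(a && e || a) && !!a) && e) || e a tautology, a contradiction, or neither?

!((c || !c) && !(!(a && e || a) && !!a) && e) || e
= !((c || !c) && (a && e || a || !a) && e) || e   [De Morgan]
= !((a && e || a || !a) && e) || e   [complement / identity]
= !((a || !a) && e) || e   [absorption]
= !e || e   [complement / identity]
= true   [complement]

tautology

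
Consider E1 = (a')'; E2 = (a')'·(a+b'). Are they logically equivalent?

Yes

E1: (a')'
    = a
E2: (a')'·(a+b')
    = a·(a+b')
    = a
Both reduce to a, so they are equivalent.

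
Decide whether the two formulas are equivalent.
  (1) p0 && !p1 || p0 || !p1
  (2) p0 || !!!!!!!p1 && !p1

E1: p0 && !p1 || p0 || !p1
    = p0 || !p1   — absorption
E2: p0 || !!!!!!!p1 && !p1
    = p0 || !!!!!p1 && !p1   — double negation
    = p0 || !!!p1 && !p1   — double negation
    = p0 || !p1 && !p1   — double negation
    = p0 || !p1   — idempotence
Both reduce to p0 || !p1, so they are equivalent.

Yes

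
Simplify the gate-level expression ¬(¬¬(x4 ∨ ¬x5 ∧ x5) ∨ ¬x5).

¬x4 ∧ x5

¬(¬¬(x4 ∨ ¬x5 ∧ x5) ∨ ¬x5)
= ¬(¬¬x4 ∨ ¬x5)   — complement / identity
= ¬x4 ∧ x5   — De Morgan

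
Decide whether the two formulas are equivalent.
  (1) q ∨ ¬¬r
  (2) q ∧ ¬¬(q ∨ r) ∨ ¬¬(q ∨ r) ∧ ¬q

Yes

E1: q ∨ ¬¬r
    = q ∨ r   — double negation
E2: q ∧ ¬¬(q ∨ r) ∨ ¬¬(q ∨ r) ∧ ¬q
    = ¬¬(q ∨ r)   — distribution
    = q ∨ r   — double negation
Both reduce to q ∨ r, so they are equivalent.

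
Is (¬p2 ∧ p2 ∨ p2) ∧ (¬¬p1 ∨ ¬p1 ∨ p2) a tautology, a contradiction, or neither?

(¬p2 ∧ p2 ∨ p2) ∧ (¬¬p1 ∨ ¬p1 ∨ p2)
= (¬p2 ∧ p2 ∨ p2) ∧ (p1 ∨ ¬p1 ∨ p2)   [double negation]
= p2 ∨ ¬p2 ∧ p2 ∧ (p1 ∨ ¬p1)   [distribution]
= p2 ∨ ¬p2 ∧ p2   [complement / identity]
= p2   [complement / identity]
This depends on p2, so it is not a constant.

neither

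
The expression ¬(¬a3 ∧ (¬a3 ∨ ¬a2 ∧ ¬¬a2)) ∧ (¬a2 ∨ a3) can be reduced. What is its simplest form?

¬(¬a3 ∧ (¬a3 ∨ ¬a2 ∧ ¬¬a2)) ∧ (¬a2 ∨ a3)
= ¬(¬a3 ∧ (¬a3 ∨ ¬a2 ∧ a2)) ∧ (¬a2 ∨ a3)
= ¬(¬a3 ∧ ¬a3) ∧ (¬a2 ∨ a3)
= (a3 ∨ a3) ∧ (¬a2 ∨ a3)
= a3 ∧ ¬a2 ∨ a3
= a3

a3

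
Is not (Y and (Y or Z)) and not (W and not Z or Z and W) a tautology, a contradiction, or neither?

neither

not (Y and (Y or Z)) and not (W and not Z or Z and W)
= not (Y and (Y or Z)) and not W
= not Y and not W
This depends on W, Y, so it is not a constant.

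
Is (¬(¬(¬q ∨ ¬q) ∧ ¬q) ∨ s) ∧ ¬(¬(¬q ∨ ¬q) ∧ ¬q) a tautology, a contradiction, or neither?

(¬(¬(¬q ∨ ¬q) ∧ ¬q) ∨ s) ∧ ¬(¬(¬q ∨ ¬q) ∧ ¬q)
= ¬(¬(¬q ∨ ¬q) ∧ ¬q)   [absorption]
= ¬(¬¬q ∧ ¬q)   [idempotence]
= ¬q ∨ q   [De Morgan]
= True   [complement]

tautology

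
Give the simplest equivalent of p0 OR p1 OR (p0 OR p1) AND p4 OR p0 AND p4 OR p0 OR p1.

p0 OR p1

p0 OR p1 OR (p0 OR p1) AND p4 OR p0 AND p4 OR p0 OR p1
= p0 OR p1 OR (p0 OR p1) AND p4 OR p0 OR p1
= p0 OR p1 OR p0 OR p1
= p0 OR p1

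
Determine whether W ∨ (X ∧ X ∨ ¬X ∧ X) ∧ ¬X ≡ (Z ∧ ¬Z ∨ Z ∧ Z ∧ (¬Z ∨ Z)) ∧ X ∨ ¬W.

No

E1: W ∨ (X ∧ X ∨ ¬X ∧ X) ∧ ¬X
    = W ∨ X ∧ ¬X   — distribution
    = W   — complement / identity
E2: (Z ∧ ¬Z ∨ Z ∧ Z ∧ (¬Z ∨ Z)) ∧ X ∨ ¬W
    = (Z ∧ ¬Z ∨ Z ∧ Z) ∧ X ∨ ¬W   — complement / identity
    = Z ∧ X ∨ ¬W   — distribution
These differ: at W=0, X=0, Z=1, E1 = 0 but E2 = 1.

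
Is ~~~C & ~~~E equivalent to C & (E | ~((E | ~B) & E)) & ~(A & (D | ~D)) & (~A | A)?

E1: ~~~C & ~~~E
    = ~~~C & ~E
    = ~C & ~E
E2: C & (E | ~((E | ~B) & E)) & ~(A & (D | ~D)) & (~A | A)
    = C & (E | ~E) & ~(A & (D | ~D)) & (~A | A)
    = C & (E | ~E) & ~(A & (D | ~D))
    = C & (E | ~E) & ~A
    = C & ~A
These differ: at A=0, B=0, C=0, D=0, E=0, E1 = 1 but E2 = 0.

No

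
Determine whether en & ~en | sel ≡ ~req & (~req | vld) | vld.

E1: en & ~en | sel
    = sel
E2: ~req & (~req | vld) | vld
    = ~req | vld
These differ: at en=0, req=1, sel=1, vld=0, E1 = 1 but E2 = 0.

No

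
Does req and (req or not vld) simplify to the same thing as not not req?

E1: req and (req or not vld)
    = req   [absorption]
E2: not not req
    = req   [double negation]
Both reduce to req, so they are equivalent.

Yes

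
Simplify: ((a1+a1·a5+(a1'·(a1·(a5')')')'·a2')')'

a1

((a1+a1·a5+(a1'·(a1·(a5')')')'·a2')')'
= ((a1+a1·a5+(a1+a1·(a5')')·a2')')'   — De Morgan
= ((a1+a1·a5+(a1+a1·a5)·a2')')'   — double negation
= ((a1+a1·a5)')'   — absorption
= (a1')'   — absorption
= a1   — double negation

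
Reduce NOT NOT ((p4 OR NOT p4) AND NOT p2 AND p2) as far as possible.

NOT NOT ((p4 OR NOT p4) AND NOT p2 AND p2)
= NOT NOT (NOT p2 AND p2)   [complement / identity]
= NOT p2 AND p2   [double negation]
= FALSE   [complement]

FALSE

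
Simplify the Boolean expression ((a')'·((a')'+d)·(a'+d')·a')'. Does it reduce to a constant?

1

((a')'·((a')'+d)·(a'+d')·a')'
= ((a')'·(a'+d')·a')'   [absorption]
= ((a')'·a')'   [absorption]
= a'+a   [De Morgan]
= 1   [complement]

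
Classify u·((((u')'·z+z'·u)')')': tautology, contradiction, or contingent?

u·((((u')'·z+z'·u)')')'
= u·(((u·z+z'·u)')')'   (double negation)
= u·((u')')'   (distribution)
= u·u'   (double negation)
= 0   (complement)

contradiction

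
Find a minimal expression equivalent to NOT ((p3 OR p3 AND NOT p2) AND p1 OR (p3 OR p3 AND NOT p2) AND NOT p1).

NOT ((p3 OR p3 AND NOT p2) AND p1 OR (p3 OR p3 AND NOT p2) AND NOT p1)
= NOT (p3 OR p3 AND NOT p2)   [distribution]
= NOT p3   [absorption]

NOT p3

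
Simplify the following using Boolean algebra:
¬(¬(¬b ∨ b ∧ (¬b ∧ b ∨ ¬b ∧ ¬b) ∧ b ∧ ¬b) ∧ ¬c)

¬b ∨ c

¬(¬(¬b ∨ b ∧ (¬b ∧ b ∨ ¬b ∧ ¬b) ∧ b ∧ ¬b) ∧ ¬c)
= ¬(¬(¬b ∨ b ∧ ¬b ∧ b ∧ ¬b) ∧ ¬c)   [distribution]
= ¬(¬(¬b ∨ b ∧ ¬b) ∧ ¬c)   [idempotence]
= ¬b ∨ b ∧ ¬b ∨ c   [De Morgan]
= ¬b ∨ c   [complement / identity]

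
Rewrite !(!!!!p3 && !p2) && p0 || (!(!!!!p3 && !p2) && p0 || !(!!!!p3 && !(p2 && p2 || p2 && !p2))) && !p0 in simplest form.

!p3 || p2

!(!!!!p3 && !p2) && p0 || (!(!!!!p3 && !p2) && p0 || !(!!!!p3 && !(p2 && p2 || p2 && !p2))) && !p0
= !(!!!!p3 && !p2) && p0 || (!(!!!!p3 && !p2) && p0 || !(!!!!p3 && !p2)) && !p0
= !(!!!!p3 && !p2) && p0 || !(!!!!p3 && !p2) && !p0
= !(!!!!p3 && !p2)
= !!!p3 || p2
= !p3 || p2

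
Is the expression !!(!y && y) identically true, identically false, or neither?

identically false

!!(!y && y)
= !y && y   — double negation
= false   — complement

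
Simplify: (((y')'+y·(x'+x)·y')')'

y

(((y')'+y·(x'+x)·y')')'
= (((y')'+y·y')')'   [complement / identity]
= (((y')')')'   [complement / identity]
= (y')'   [double negation]
= y   [double negation]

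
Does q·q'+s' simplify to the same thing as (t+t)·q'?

E1: q·q'+s'
    = s'   — complement / identity
E2: (t+t)·q'
    = t·q'   — idempotence
These differ: at q=0, s=0, t=0, E1 = 1 but E2 = 0.

No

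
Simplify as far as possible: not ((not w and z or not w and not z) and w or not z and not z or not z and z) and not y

not ((not w and z or not w and not z) and w or not z and not z or not z and z) and not y
= not ((not w and z or not w and not z) and w or not z) and not y   — distribution
= not (not w and w or not z) and not y   — distribution
= not not z and not y   — complement / identity
= z and not y   — double negation

z and not y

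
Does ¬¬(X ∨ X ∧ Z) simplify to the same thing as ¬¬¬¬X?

E1: ¬¬(X ∨ X ∧ Z)
    = ¬¬X
    = X
E2: ¬¬¬¬X
    = ¬¬X
    = X
Both reduce to X, so they are equivalent.

Yes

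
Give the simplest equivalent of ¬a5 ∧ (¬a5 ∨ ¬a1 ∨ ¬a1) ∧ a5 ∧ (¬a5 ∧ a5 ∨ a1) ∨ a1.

a1

¬a5 ∧ (¬a5 ∨ ¬a1 ∨ ¬a1) ∧ a5 ∧ (¬a5 ∧ a5 ∨ a1) ∨ a1
= ¬a5 ∧ (¬a5 ∨ ¬a1) ∧ a5 ∧ (¬a5 ∧ a5 ∨ a1) ∨ a1   [idempotence]
= ¬a5 ∧ a5 ∧ (¬a5 ∧ a5 ∨ a1) ∨ a1   [absorption]
= ¬a5 ∧ a5 ∨ a1   [absorption]
= a1   [complement / identity]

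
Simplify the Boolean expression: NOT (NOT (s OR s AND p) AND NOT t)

s OR t

NOT (NOT (s OR s AND p) AND NOT t)
= NOT (NOT s AND NOT t)   — absorption
= s OR t   — De Morgan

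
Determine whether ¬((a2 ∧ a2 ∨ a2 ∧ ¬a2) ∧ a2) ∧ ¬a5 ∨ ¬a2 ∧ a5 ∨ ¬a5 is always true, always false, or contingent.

¬((a2 ∧ a2 ∨ a2 ∧ ¬a2) ∧ a2) ∧ ¬a5 ∨ ¬a2 ∧ a5 ∨ ¬a5
= ¬(a2 ∧ a2) ∧ ¬a5 ∨ ¬a2 ∧ a5 ∨ ¬a5   [distribution]
= ¬a2 ∧ ¬a5 ∨ ¬a2 ∧ a5 ∨ ¬a5   [idempotence]
= ¬a2 ∨ ¬a5   [distribution]
This depends on a2, a5, so it is not a constant.

contingent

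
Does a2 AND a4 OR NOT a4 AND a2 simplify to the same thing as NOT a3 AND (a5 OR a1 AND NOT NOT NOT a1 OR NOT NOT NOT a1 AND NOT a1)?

No

E1: a2 AND a4 OR NOT a4 AND a2
    = a2   — distribution
E2: NOT a3 AND (a5 OR a1 AND NOT NOT NOT a1 OR NOT NOT NOT a1 AND NOT a1)
    = NOT a3 AND (a5 OR NOT NOT NOT a1)   — distribution
    = NOT a3 AND (a5 OR NOT a1)   — double negation
These differ: at a1=0, a2=1, a3=1, a4=0, a5=1, E1 = 1 but E2 = 0.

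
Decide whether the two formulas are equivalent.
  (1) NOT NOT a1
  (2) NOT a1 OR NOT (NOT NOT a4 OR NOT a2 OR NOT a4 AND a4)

No

E1: NOT NOT a1
    = a1   [double negation]
E2: NOT a1 OR NOT (NOT NOT a4 OR NOT a2 OR NOT a4 AND a4)
    = NOT a1 OR NOT (NOT NOT a4 OR NOT a2)   [complement / identity]
    = NOT a1 OR NOT a4 AND a2   [De Morgan]
These differ: at a1=0, a2=0, a4=0, E1 = 0 but E2 = 1.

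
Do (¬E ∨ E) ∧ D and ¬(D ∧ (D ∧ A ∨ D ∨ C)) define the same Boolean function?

No

E1: (¬E ∨ E) ∧ D
    = D
E2: ¬(D ∧ (D ∧ A ∨ D ∨ C))
    = ¬(D ∧ (D ∨ C))
    = ¬D
These differ: at A=0, C=1, D=0, E=0, E1 = 0 but E2 = 1.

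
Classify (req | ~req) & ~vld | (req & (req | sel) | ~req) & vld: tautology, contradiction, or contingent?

(req | ~req) & ~vld | (req & (req | sel) | ~req) & vld
= (req | ~req) & ~vld | (req | ~req) & vld   (absorption)
= req | ~req   (distribution)
= 1   (complement)

tautology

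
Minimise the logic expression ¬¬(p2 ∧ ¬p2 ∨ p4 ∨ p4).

p4

¬¬(p2 ∧ ¬p2 ∨ p4 ∨ p4)
= p2 ∧ ¬p2 ∨ p4 ∨ p4   [double negation]
= p4 ∨ p4   [complement / identity]
= p4   [idempotence]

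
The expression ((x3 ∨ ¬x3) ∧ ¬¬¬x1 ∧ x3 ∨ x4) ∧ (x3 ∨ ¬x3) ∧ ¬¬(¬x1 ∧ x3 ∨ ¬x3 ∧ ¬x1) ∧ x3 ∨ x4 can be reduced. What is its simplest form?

((x3 ∨ ¬x3) ∧ ¬¬¬x1 ∧ x3 ∨ x4) ∧ (x3 ∨ ¬x3) ∧ ¬¬(¬x1 ∧ x3 ∨ ¬x3 ∧ ¬x1) ∧ x3 ∨ x4
= ((x3 ∨ ¬x3) ∧ ¬¬¬x1 ∧ x3 ∨ x4) ∧ (x3 ∨ ¬x3) ∧ ¬¬¬x1 ∧ x3 ∨ x4   [distribution]
= (x3 ∨ ¬x3) ∧ ¬¬¬x1 ∧ x3 ∨ x4   [absorption]
= (x3 ∨ ¬x3) ∧ ¬x1 ∧ x3 ∨ x4   [double negation]
= ¬x1 ∧ x3 ∨ x4   [complement / identity]

¬x1 ∧ x3 ∨ x4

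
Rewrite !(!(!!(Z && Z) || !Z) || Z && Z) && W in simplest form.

!(!(!!(Z && Z) || !Z) || Z && Z) && W
= !(!(Z && Z) && Z || Z && Z) && W   [De Morgan]
= !(!Z && Z || Z && Z) && W   [idempotence]
= !Z && W   [distribution]

!Z && W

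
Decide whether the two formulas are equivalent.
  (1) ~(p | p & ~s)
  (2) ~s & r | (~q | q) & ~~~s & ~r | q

E1: ~(p | p & ~s)
    = ~p   [absorption]
E2: ~s & r | (~q | q) & ~~~s & ~r | q
    = ~s & r | (~q | q) & ~s & ~r | q   [double negation]
    = ~s & r | ~s & ~r | q   [complement / identity]
    = ~s | q   [distribution]
These differ: at p=1, q=1, r=1, s=0, E1 = 0 but E2 = 1.

No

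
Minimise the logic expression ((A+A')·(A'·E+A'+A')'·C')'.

((A+A')·(A'·E+A'+A')'·C')'
= ((A'·E+A'+A')'·C')'
= ((A'+A')'·C')'
= ((A')'·C')'
= A'+C

A'+C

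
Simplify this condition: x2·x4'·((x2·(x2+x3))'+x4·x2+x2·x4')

x2·x4'·((x2·(x2+x3))'+x4·x2+x2·x4')
= x2·x4'·((x2·(x2+x3))'+x2)   (distribution)
= x2·x4'·(x2'+x2)   (absorption)
= x2·x4'   (complement / identity)

x2·x4'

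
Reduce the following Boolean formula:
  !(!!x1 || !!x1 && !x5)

!(!!x1 || !!x1 && !x5)
= !!!x1   — absorption
= !x1   — double negation

!x1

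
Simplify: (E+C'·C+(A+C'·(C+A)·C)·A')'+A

(E+C'·C+(A+C'·(C+A)·C)·A')'+A
= (E+(A+C'·(C+A)·C)·A')'+A   [complement / identity]
= (E+(A+C'·C)·A')'+A   [absorption]
= (E+A·A')'+A   [complement / identity]
= E'+A   [complement / identity]

E'+A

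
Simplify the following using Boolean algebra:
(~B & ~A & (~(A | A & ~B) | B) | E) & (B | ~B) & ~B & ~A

~B & ~A

(~B & ~A & (~(A | A & ~B) | B) | E) & (B | ~B) & ~B & ~A
= (~B & ~A & (~A | B) | E) & (B | ~B) & ~B & ~A
= (~B & ~A | E) & (B | ~B) & ~B & ~A
= (~B & ~A | E) & ~B & ~A
= ~B & ~A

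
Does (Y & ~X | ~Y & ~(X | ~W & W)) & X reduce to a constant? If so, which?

yes, False

(Y & ~X | ~Y & ~(X | ~W & W)) & X
= (Y & ~X | ~Y & ~X) & X   — complement / identity
= ~X & X   — distribution
= 0   — complement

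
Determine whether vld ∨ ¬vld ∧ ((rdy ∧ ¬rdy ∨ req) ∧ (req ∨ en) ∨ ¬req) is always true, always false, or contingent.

always true

vld ∨ ¬vld ∧ ((rdy ∧ ¬rdy ∨ req) ∧ (req ∨ en) ∨ ¬req)
= vld ∨ ¬vld ∧ (req ∧ (req ∨ en) ∨ ¬req)   — complement / identity
= vld ∨ ¬vld ∧ (req ∨ ¬req)   — absorption
= vld ∨ ¬vld   — complement / identity
= True   — complement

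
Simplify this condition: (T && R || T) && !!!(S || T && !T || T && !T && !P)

T && !S

(T && R || T) && !!!(S || T && !T || T && !T && !P)
= T && !!!(S || T && !T || T && !T && !P)
= T && !!!(S || T && !T)
= T && !(S || T && !T)
= T && !S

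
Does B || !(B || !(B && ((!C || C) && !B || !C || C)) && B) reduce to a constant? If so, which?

B || !(B || !(B && ((!C || C) && !B || !C || C)) && B)
= B || !(B || !(B && (!C || C)) && B)   — absorption
= B || !(B || !B && B)   — complement / identity
= B || !B   — complement / identity
= true   — complement

yes, True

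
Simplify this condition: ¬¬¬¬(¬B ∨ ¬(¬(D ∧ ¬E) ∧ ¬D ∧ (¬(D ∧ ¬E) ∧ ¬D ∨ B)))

¬B ∨ D

¬¬¬¬(¬B ∨ ¬(¬(D ∧ ¬E) ∧ ¬D ∧ (¬(D ∧ ¬E) ∧ ¬D ∨ B)))
= ¬¬¬¬(¬B ∨ ¬(¬(D ∧ ¬E) ∧ ¬D))
= ¬¬(¬B ∨ ¬(¬(D ∧ ¬E) ∧ ¬D))
= ¬B ∨ ¬(¬(D ∧ ¬E) ∧ ¬D)
= ¬B ∨ D ∧ ¬E ∨ D
= ¬B ∨ D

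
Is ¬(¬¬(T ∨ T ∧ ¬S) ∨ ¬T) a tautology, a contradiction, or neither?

contradiction

¬(¬¬(T ∨ T ∧ ¬S) ∨ ¬T)
= ¬(T ∨ T ∧ ¬S) ∧ T   [De Morgan]
= ¬T ∧ T   [absorption]
= False   [complement]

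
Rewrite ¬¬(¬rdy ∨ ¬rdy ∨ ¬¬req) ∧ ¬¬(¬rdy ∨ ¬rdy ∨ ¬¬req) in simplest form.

¬rdy ∨ req

¬¬(¬rdy ∨ ¬rdy ∨ ¬¬req) ∧ ¬¬(¬rdy ∨ ¬rdy ∨ ¬¬req)
= ¬¬(¬rdy ∨ ¬rdy ∨ ¬¬req)
= ¬rdy ∨ ¬rdy ∨ ¬¬req
= ¬rdy ∨ ¬¬req
= ¬rdy ∨ req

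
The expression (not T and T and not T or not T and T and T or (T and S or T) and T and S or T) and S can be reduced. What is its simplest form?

(not T and T and not T or not T and T and T or (T and S or T) and T and S or T) and S
= (not T and T or (T and S or T) and T and S or T) and S
= ((T and S or T) and T and S or T) and S
= (T and S or T) and S
= T and S

T and S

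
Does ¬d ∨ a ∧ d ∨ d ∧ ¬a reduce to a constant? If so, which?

yes, True

¬d ∨ a ∧ d ∨ d ∧ ¬a
= ¬d ∨ d
= True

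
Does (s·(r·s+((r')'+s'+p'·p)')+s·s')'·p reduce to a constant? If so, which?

(s·(r·s+((r')'+s'+p'·p)')+s·s')'·p
= (s·(r·s+((r')'+s')')+s·s')'·p   (complement / identity)
= (s·(r·s+r'·s)+s·s')'·p   (De Morgan)
= (s·s+s·s')'·p   (distribution)
= s'·p   (distribution)
This depends on p, s, so it is not a constant.

no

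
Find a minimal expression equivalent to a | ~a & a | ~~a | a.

a | ~a & a | ~~a | a
= a | ~a & a | a | a   [double negation]
= a | a | a   [complement / identity]
= a | a   [idempotence]
= a   [idempotence]

a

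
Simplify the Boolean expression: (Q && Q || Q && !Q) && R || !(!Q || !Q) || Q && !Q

(Q && Q || Q && !Q) && R || !(!Q || !Q) || Q && !Q
= (Q && Q || Q && !Q) && R || Q && Q || Q && !Q
= Q && Q || Q && !Q
= Q

Q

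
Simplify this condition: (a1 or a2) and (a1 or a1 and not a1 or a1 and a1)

(a1 or a2) and (a1 or a1 and not a1 or a1 and a1)
= (a1 or a2) and (a1 or a1)   (distribution)
= (a1 or a2) and a1   (idempotence)
= a1   (absorption)

a1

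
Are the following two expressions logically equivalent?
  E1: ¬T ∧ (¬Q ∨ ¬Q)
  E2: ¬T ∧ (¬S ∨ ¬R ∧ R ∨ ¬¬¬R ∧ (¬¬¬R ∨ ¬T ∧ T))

No

E1: ¬T ∧ (¬Q ∨ ¬Q)
    = ¬T ∧ ¬Q   — idempotence
E2: ¬T ∧ (¬S ∨ ¬R ∧ R ∨ ¬¬¬R ∧ (¬¬¬R ∨ ¬T ∧ T))
    = ¬T ∧ (¬S ∨ ¬R ∧ R ∨ ¬¬¬R ∧ (¬R ∨ ¬T ∧ T))   — double negation
    = ¬T ∧ (¬S ∨ ¬R ∧ R ∨ ¬R ∧ (¬R ∨ ¬T ∧ T))   — double negation
    = ¬T ∧ (¬S ∨ ¬R ∧ R ∨ ¬R ∧ ¬R)   — complement / identity
    = ¬T ∧ (¬S ∨ ¬R)   — distribution
These differ: at Q=1, R=0, S=0, T=0, E1 = 0 but E2 = 1.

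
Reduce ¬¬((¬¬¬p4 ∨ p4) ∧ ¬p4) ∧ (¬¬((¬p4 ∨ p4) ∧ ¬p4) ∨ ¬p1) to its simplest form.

¬p4

¬¬((¬¬¬p4 ∨ p4) ∧ ¬p4) ∧ (¬¬((¬p4 ∨ p4) ∧ ¬p4) ∨ ¬p1)
= ¬¬((¬p4 ∨ p4) ∧ ¬p4) ∧ (¬¬((¬p4 ∨ p4) ∧ ¬p4) ∨ ¬p1)   (double negation)
= ¬¬((¬p4 ∨ p4) ∧ ¬p4)   (absorption)
= (¬p4 ∨ p4) ∧ ¬p4   (double negation)
= ¬p4   (complement / identity)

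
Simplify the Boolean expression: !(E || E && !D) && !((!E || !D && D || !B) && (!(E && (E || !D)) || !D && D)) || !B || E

!(E || E && !D) && !((!E || !D && D || !B) && (!(E && (E || !D)) || !D && D)) || !B || E
= !(E || E && !D) && !((!E || !D && D || !B) && (!E || !D && D)) || !B || E
= !(E || E && !D) && !(!E || !D && D) || !B || E
= !E && !(!E || !D && D) || !B || E
= !E && !!E || !B || E
= !E && E || !B || E
= !B || E

!B || E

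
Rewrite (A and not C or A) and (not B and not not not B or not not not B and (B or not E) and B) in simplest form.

A and not B

(A and not C or A) and (not B and not not not B or not not not B and (B or not E) and B)
= (A and not C or A) and (not B and not not not B or not not not B and B)   — absorption
= (A and not C or A) and not not not B   — distribution
= A and not not not B   — absorption
= A and not B   — double negation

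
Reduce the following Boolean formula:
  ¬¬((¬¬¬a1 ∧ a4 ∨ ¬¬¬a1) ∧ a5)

¬a1 ∧ a5

¬¬((¬¬¬a1 ∧ a4 ∨ ¬¬¬a1) ∧ a5)
= ¬¬(¬¬¬a1 ∧ a5)   [absorption]
= ¬¬¬a1 ∧ a5   [double negation]
= ¬a1 ∧ a5   [double negation]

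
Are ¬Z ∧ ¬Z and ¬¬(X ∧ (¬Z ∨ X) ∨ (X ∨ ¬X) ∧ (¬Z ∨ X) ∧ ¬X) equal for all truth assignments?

E1: ¬Z ∧ ¬Z
    = ¬Z   — idempotence
E2: ¬¬(X ∧ (¬Z ∨ X) ∨ (X ∨ ¬X) ∧ (¬Z ∨ X) ∧ ¬X)
    = ¬¬(X ∧ (¬Z ∨ X) ∨ (¬Z ∨ X) ∧ ¬X)   — complement / identity
    = ¬¬(¬Z ∨ X)   — distribution
    = ¬Z ∨ X   — double negation
These differ: at X=1, Z=1, E1 = 0 but E2 = 1.

No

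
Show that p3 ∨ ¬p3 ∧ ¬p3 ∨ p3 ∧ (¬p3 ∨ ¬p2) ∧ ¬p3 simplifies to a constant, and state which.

p3 ∨ ¬p3 ∧ ¬p3 ∨ p3 ∧ (¬p3 ∨ ¬p2) ∧ ¬p3
= p3 ∨ ¬p3 ∧ ¬p3 ∨ p3 ∧ ¬p3   (absorption)
= p3 ∨ ¬p3   (distribution)
= True   (complement)

True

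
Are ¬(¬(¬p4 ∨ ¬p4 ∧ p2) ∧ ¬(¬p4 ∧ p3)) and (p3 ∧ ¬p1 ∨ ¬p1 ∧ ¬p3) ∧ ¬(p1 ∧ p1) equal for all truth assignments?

E1: ¬(¬(¬p4 ∨ ¬p4 ∧ p2) ∧ ¬(¬p4 ∧ p3))
    = ¬(¬¬p4 ∧ ¬(¬p4 ∧ p3))
    = ¬p4 ∨ ¬p4 ∧ p3
    = ¬p4
E2: (p3 ∧ ¬p1 ∨ ¬p1 ∧ ¬p3) ∧ ¬(p1 ∧ p1)
    = (p3 ∧ ¬p1 ∨ ¬p1 ∧ ¬p3) ∧ ¬p1
    = ¬p1 ∧ ¬p1
    = ¬p1
These differ: at p1=1, p2=1, p3=0, p4=0, E1 = 1 but E2 = 0.

No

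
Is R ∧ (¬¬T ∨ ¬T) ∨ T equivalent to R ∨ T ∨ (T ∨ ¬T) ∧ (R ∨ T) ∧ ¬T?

E1: R ∧ (¬¬T ∨ ¬T) ∨ T
    = R ∧ (T ∨ ¬T) ∨ T   [double negation]
    = R ∨ T   [complement / identity]
E2: R ∨ T ∨ (T ∨ ¬T) ∧ (R ∨ T) ∧ ¬T
    = R ∨ T ∨ (R ∨ T) ∧ ¬T   [complement / identity]
    = R ∨ T   [absorption]
Both reduce to R ∨ T, so they are equivalent.

Yes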